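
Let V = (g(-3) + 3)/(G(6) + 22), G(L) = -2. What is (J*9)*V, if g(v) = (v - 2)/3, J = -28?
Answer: -84/5 ≈ -16.800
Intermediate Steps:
g(v) = -2/3 + v/3 (g(v) = (-2 + v)*(1/3) = -2/3 + v/3)
V = 1/15 (V = ((-2/3 + (1/3)*(-3)) + 3)/(-2 + 22) = ((-2/3 - 1) + 3)/20 = (-5/3 + 3)*(1/20) = (4/3)*(1/20) = 1/15 ≈ 0.066667)
(J*9)*V = -28*9*(1/15) = -252*1/15 = -84/5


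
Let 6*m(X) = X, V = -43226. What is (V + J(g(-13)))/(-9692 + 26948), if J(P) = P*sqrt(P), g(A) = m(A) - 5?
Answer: -21613/8628 - 43*I*sqrt(258)/621216 ≈ -2.505 - 0.0011118*I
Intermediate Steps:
m(X) = X/6
g(A) = -5 + A/6 (g(A) = A/6 - 5 = -5 + A/6)
J(P) = P**(3/2)
(V + J(g(-13)))/(-9692 + 26948) = (-43226 + (-5 + (1/6)*(-13))**(3/2))/(-9692 + 26948) = (-43226 + (-5 - 13/6)**(3/2))/17256 = (-43226 + (-43/6)**(3/2))*(1/17256) = (-43226 - 43*I*sqrt(258)/36)*(1/17256) = -21613/8628 - 43*I*sqrt(258)/621216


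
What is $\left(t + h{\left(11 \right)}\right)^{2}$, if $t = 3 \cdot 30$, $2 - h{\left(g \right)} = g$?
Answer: $6561$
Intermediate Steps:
$h{\left(g \right)} = 2 - g$
$t = 90$
$\left(t + h{\left(11 \right)}\right)^{2} = \left(90 + \left(2 - 11\right)\right)^{2} = \left(90 - 9\right)^{2} = 81^{2} = 6561$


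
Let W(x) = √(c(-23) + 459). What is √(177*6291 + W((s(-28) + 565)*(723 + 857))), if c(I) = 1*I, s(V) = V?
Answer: √(1113507 + 2*√109) ≈ 1055.2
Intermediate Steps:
c(I) = I
W(x) = 2*√109 (W(x) = √(-23 + 459) = √436 = 2*√109)
√(177*6291 + W((s(-28) + 565)*(723 + 857))) = √(177*6291 + 2*√109) = √(1113507 + 2*√109)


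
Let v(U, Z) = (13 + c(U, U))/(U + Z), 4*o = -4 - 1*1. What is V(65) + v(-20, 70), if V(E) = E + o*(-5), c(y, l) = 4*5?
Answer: 7191/100 ≈ 71.910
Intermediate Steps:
o = -5/4 (o = (-4 - 1*1)/4 = (-4 - 1)/4 = (¼)*(-5) = -5/4 ≈ -1.2500)
c(y, l) = 20
v(U, Z) = 33/(U + Z) (v(U, Z) = (13 + 20)/(U + Z) = 33/(U + Z))
V(E) = 25/4 + E (V(E) = E - 5/4*(-5) = E + 25/4 = 25/4 + E)
V(65) + v(-20, 70) = (25/4 + 65) + 33/(-20 + 70) = 285/4 + 33/50 = 7191/100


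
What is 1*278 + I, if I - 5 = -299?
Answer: -16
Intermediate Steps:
I = -294 (I = 5 - 299 = -294)
1*278 + I = 1*278 - 294 = 278 - 294 = -16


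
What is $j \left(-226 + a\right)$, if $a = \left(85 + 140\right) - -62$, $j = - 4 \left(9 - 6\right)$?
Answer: $-732$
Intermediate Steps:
$j = -12$ ($j = - 4 \left(9 - 6\right) = \left(-4\right) 3 = -12$)
$a = 287$ ($a = 225 + 62 = 287$)
$j \left(-226 + a\right) = - 12 \left(-226 + 287\right) = \left(-12\right) 61 = -732$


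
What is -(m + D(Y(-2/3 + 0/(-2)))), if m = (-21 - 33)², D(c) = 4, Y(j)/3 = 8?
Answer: -2920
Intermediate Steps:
Y(j) = 24 (Y(j) = 3*8 = 24)
m = 2916 (m = (-54)² = 2916)
-(m + D(Y(-2/3 + 0/(-2)))) = -(2916 + 4) = -1*2920 = -2920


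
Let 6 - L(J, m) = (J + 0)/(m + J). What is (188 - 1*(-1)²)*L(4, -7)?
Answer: 4114/3 ≈ 1371.3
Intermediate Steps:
L(J, m) = 6 - J/(J + m) (L(J, m) = 6 - (J + 0)/(m + J) = 6 - J/(J + m))
(188 - 1*(-1)²)*L(4, -7) = (188 - 1*(-1)²)*((5*4 + 6*(-7))/(4 - 7)) = (188 - 1*1)*((20 - 42)/(-3)) = (188 - 1)*(-⅓*(-22)) = 187*(22/3) = 4114/3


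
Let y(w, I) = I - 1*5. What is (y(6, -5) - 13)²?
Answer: 529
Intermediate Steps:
y(w, I) = -5 + I (y(w, I) = I - 5 = -5 + I)
(y(6, -5) - 13)² = ((-5 - 5) - 13)² = (-10 - 13)² = (-23)² = 529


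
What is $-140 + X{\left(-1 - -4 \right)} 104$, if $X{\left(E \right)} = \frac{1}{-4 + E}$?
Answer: $-244$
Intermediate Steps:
$-140 + X{\left(-1 - -4 \right)} 104 = -140 + \frac{1}{-4 - -3} \cdot 104 = -140 + \frac{1}{-4 + \left(-1 + 4\right)} 104 = -140 + \frac{1}{-4 + 3} \cdot 104 = -140 + \frac{1}{-1} \cdot 104 = -140 - 104 = -244$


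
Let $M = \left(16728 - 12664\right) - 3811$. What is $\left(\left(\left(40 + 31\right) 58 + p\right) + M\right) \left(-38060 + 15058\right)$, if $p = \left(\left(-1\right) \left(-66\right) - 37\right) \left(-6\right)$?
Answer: $-96539394$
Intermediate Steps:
$M = 253$ ($M = 4064 - 3811 = 253$)
$p = -174$ ($p = \left(66 - 37\right) \left(-6\right) = 29 \left(-6\right) = -174$)
$\left(\left(\left(40 + 31\right) 58 + p\right) + M\right) \left(-38060 + 15058\right) = \left(\left(\left(40 + 31\right) 58 - 174\right) + 253\right) \left(-38060 + 15058\right) = \left(\left(71 \cdot 58 - 174\right) + 253\right) \left(-23002\right) = \left(\left(4118 - 174\right) + 253\right) \left(-23002\right) = \left(3944 + 253\right) \left(-23002\right) = 4197 \left(-23002\right) = -96539394$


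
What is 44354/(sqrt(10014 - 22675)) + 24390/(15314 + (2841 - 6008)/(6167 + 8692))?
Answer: 362411010/227547559 - 44354*I*sqrt(12661)/12661 ≈ 1.5927 - 394.18*I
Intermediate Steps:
44354/(sqrt(10014 - 22675)) + 24390/(15314 + (2841 - 6008)/(6167 + 8692)) = 44354/(sqrt(-12661)) + 24390/(15314 - 3167/14859) = 44354/((I*sqrt(12661))) + 24390/(15314 - 3167*1/14859) = 44354*(-I*sqrt(12661)/12661) + 24390/(15314 - 3167/14859) = -44354*I*sqrt(12661)/12661 + 24390/(227547559/14859) = -44354*I*sqrt(12661)/12661 + 24390*(14859/227547559) = -44354*I*sqrt(12661)/12661 + 362411010/227547559 = 362411010/227547559 - 44354*I*sqrt(12661)/12661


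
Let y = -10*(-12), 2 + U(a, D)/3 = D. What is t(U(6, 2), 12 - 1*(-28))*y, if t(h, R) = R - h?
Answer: 4800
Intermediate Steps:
U(a, D) = -6 + 3*D
y = 120
t(U(6, 2), 12 - 1*(-28))*y = ((12 - 1*(-28)) - (-6 + 3*2))*120 = ((12 + 28) - (-6 + 6))*120 = (40 - 1*0)*120 = (40 + 0)*120 = 40*120 = 4800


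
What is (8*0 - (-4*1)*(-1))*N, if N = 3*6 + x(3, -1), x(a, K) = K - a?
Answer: -56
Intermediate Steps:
N = 14 (N = 3*6 + (-1 - 1*3) = 18 + (-1 - 3) = 18 - 4 = 14)
(8*0 - (-4*1)*(-1))*N = (8*0 - (-4*1)*(-1))*14 = (0 - (-4)*(-1))*14 = (0 - 1*4)*14 = (0 - 4)*14 = -4*14 = -56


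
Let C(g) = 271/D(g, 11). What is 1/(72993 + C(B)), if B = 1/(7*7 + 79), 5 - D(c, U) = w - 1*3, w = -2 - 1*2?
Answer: 12/876187 ≈ 1.3696e-5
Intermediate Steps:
w = -4 (w = -2 - 2 = -4)
D(c, U) = 12 (D(c, U) = 5 - (-4 - 1*3) = 5 - (-4 - 3) = 5 - 1*(-7) = 5 + 7 = 12)
B = 1/128 (B = 1/(49 + 79) = 1/128 ≈ 0.0078125)
C(g) = 271/12
1/(72993 + C(B)) = 1/(72993 + 271/12) = 1/(876187/12) = 12/876187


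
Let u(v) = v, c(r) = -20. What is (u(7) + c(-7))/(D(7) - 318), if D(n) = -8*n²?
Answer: 13/710 ≈ 0.018310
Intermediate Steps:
(u(7) + c(-7))/(D(7) - 318) = (7 - 20)/(-8*7² - 318) = -13/(-8*49 - 318) = -13/(-392 - 318) = -13/(-710) = -13*(-1/710) = 13/710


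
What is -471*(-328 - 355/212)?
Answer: 32918661/212 ≈ 1.5528e+5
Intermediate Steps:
-471*(-328 - 355/212) = -471*(-69891/212) = 32918661/212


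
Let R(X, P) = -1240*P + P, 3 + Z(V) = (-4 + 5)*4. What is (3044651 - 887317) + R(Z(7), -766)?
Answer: 3106408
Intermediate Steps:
Z(V) = 1 (Z(V) = -3 + (-4 + 5)*4 = -3 + 1*4 = -3 + 4 = 1)
R(X, P) = -1239*P
(3044651 - 887317) + R(Z(7), -766) = (3044651 - 887317) - 1239*(-766) = 2157334 + 949074 = 3106408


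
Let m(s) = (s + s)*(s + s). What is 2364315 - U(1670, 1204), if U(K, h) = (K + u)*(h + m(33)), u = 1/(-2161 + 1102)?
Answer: -7329211655/1059 ≈ -6.9209e+6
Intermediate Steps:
u = -1/1059 (u = 1/(-1059) = -1/1059 ≈ -0.00094429)
m(s) = 4*s**2 (m(s) = (2*s)*(2*s) = 4*s**2)
U(K, h) = (4356 + h)*(-1/1059 + K) (U(K, h) = (K - 1/1059)*(h + 4*33**2) = (-1/1059 + K)*(h + 4*1089) = (-1/1059 + K)*(h + 4356) = (-1/1059 + K)*(4356 + h) = (4356 + h)*(-1/1059 + K))
2364315 - U(1670, 1204) = 2364315 - (-1452/353 + 4356*1670 - 1/1059*1204 + 1670*1204) = 2364315 - (-1452/353 + 7274520 - 1204/1059 + 2010680) = 2364315 - 1*9833021240/1059 = 2364315 - 9833021240/1059 = -7329211655/1059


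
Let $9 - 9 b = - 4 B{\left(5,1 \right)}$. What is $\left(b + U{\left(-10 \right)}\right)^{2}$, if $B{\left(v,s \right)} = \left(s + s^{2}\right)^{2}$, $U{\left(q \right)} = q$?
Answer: $\frac{4225}{81} \approx 52.161$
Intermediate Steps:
$b = \frac{25}{9}$ ($b = 1 - \frac{\left(-4\right) 1^{2} \left(1 + 1\right)^{2}}{9} = 1 - \frac{\left(-4\right) 1 \cdot 2^{2}}{9} = 1 - \frac{\left(-4\right) 1 \cdot 4}{9} = 1 - \frac{\left(-4\right) 4}{9} = 1 - - \frac{16}{9} = 1 + \frac{16}{9} = \frac{25}{9} \approx 2.7778$)
$\left(b + U{\left(-10 \right)}\right)^{2} = \left(\frac{25}{9} - 10\right)^{2} = \left(- \frac{65}{9}\right)^{2} = \frac{4225}{81}$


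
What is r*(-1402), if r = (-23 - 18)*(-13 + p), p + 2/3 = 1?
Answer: -2184316/3 ≈ -7.2811e+5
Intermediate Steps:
p = 1/3 (p = -2/3 + 1 = 1/3 ≈ 0.33333)
r = 1558/3 (r = (-23 - 18)*(-13 + 1/3) = -41*(-38/3) = 1558/3 ≈ 519.33)
r*(-1402) = (1558/3)*(-1402) = -2184316/3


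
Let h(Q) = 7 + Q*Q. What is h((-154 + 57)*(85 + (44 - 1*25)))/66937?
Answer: 101767751/66937 ≈ 1520.4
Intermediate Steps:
h(Q) = 7 + Q²
h((-154 + 57)*(85 + (44 - 1*25)))/66937 = (7 + ((-154 + 57)*(85 + (44 - 1*25)))²)/66937 = (7 + (-97*(85 + (44 - 25)))²)*(1/66937) = (7 + (-97*(85 + 19))²)*(1/66937) = (7 + (-97*104)²)*(1/66937) = (7 + (-10088)²)*(1/66937) = (7 + 101767744)*(1/66937) = 101767751*(1/66937) = 101767751/66937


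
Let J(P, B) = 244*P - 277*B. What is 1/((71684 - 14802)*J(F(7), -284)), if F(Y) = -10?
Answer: 1/4336001096 ≈ 2.3063e-10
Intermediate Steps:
J(P, B) = -277*B + 244*P
1/((71684 - 14802)*J(F(7), -284)) = 1/((71684 - 14802)*(-277*(-284) + 244*(-10))) = 1/(56882*(78668 - 2440)) = (1/56882)/76228 = (1/56882)*(1/76228) = 1/4336001096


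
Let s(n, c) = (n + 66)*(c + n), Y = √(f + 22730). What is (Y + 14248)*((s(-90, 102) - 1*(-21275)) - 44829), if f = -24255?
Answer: -339700816 - 119210*I*√61 ≈ -3.397e+8 - 9.3106e+5*I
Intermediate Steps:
Y = 5*I*√61 (Y = √(-24255 + 22730) = √(-1525) = 5*I*√61 ≈ 39.051*I)
s(n, c) = (66 + n)*(c + n)
(Y + 14248)*((s(-90, 102) - 1*(-21275)) - 44829) = (5*I*√61 + 14248)*((((-90)² + 66*102 + 66*(-90) + 102*(-90)) - 1*(-21275)) - 44829) = (14248 + 5*I*√61)*(((8100 + 6732 - 5940 - 9180) + 21275) - 44829) = (14248 + 5*I*√61)*((-288 + 21275) - 44829) = (14248 + 5*I*√61)*(20987 - 44829) = (14248 + 5*I*√61)*(-23842) = -339700816 - 119210*I*√61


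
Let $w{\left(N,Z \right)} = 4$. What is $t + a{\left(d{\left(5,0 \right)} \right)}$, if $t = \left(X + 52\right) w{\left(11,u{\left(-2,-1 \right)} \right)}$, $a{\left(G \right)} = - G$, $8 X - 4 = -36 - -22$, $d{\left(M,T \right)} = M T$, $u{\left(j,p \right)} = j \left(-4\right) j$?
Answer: $203$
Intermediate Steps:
$u{\left(j,p \right)} = - 4 j^{2}$ ($u{\left(j,p \right)} = - 4 j j = - 4 j^{2}$)
$X = - \frac{5}{4}$ ($X = \frac{1}{2} + \frac{-36 - -22}{8} = \frac{1}{2} + \frac{-36 + 22}{8} = \frac{1}{2} + \frac{1}{8} \left(-14\right) = \frac{1}{2} - \frac{7}{4} = - \frac{5}{4} \approx -1.25$)
$t = 203$ ($t = \left(- \frac{5}{4} + 52\right) 4 = \frac{203}{4} \cdot 4 = 203$)
$t + a{\left(d{\left(5,0 \right)} \right)} = 203 - 5 \cdot 0 = 203 - 0 = 203 + 0 = 203$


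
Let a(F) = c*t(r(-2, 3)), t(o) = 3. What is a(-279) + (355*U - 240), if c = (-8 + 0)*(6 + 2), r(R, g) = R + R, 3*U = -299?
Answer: -107441/3 ≈ -35814.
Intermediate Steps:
U = -299/3 (U = (⅓)*(-299) = -299/3 ≈ -99.667)
r(R, g) = 2*R
c = -64 (c = -8*8 = -64)
a(F) = -192 (a(F) = -64*3 = -192)
a(-279) + (355*U - 240) = -192 + (355*(-299/3) - 240) = -192 + (-106145/3 - 240) = -192 - 106865/3 = -107441/3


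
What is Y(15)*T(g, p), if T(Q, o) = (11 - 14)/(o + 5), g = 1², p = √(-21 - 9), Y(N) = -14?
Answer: 42/11 - 42*I*√30/55 ≈ 3.8182 - 4.1826*I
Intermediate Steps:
p = I*√30 (p = √(-30) = I*√30 ≈ 5.4772*I)
g = 1
T(Q, o) = -3/(5 + o)
Y(15)*T(g, p) = -(-42)/(5 + I*√30) = 42/(5 + I*√30)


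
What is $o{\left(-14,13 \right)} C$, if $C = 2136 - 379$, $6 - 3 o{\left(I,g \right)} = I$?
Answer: $\frac{35140}{3} \approx 11713.0$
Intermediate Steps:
$o{\left(I,g \right)} = 2 - \frac{I}{3}$
$C = 1757$
$o{\left(-14,13 \right)} C = \left(2 - - \frac{14}{3}\right) 1757 = \left(2 + \frac{14}{3}\right) 1757 = \frac{20}{3} \cdot 1757 = \frac{35140}{3}$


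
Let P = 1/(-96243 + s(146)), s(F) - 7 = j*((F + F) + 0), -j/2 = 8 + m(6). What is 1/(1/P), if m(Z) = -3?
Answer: -1/99156 ≈ -1.0085e-5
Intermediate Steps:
j = -10 (j = -2*(8 - 3) = -2*5 = -10)
s(F) = 7 - 20*F (s(F) = 7 - 10*((F + F) + 0) = 7 - 10*(2*F + 0) = 7 - 20*F)
P = -1/99156 (P = 1/(-96243 + (7 - 20*146)) = 1/(-96243 + (7 - 2920)) = 1/(-96243 - 2913) = 1/(-99156) = -1/99156 ≈ -1.0085e-5)
1/(1/P) = 1/(1/(-1/99156)) = 1/(-99156) = -1/99156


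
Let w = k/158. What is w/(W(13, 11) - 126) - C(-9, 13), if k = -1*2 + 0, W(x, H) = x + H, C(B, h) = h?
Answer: -104753/8058 ≈ -13.000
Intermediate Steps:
W(x, H) = H + x
k = -2 (k = -2 + 0 = -2)
w = -1/79 (w = -2/158 = -2*1/158 = -1/79 ≈ -0.012658)
w/(W(13, 11) - 126) - C(-9, 13) = -1/(79*((11 + 13) - 126)) - 1*13 = -1/(79*(24 - 126)) - 13 = -1/79/(-102) - 13 = -1/79*(-1/102) - 13 = 1/8058 - 13 = -104753/8058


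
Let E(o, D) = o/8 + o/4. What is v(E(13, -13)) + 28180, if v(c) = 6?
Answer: 28186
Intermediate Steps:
E(o, D) = 3*o/8 (E(o, D) = o*(⅛) + o*(¼) = o/8 + o/4 = 3*o/8)
v(E(13, -13)) + 28180 = 6 + 28180 = 28186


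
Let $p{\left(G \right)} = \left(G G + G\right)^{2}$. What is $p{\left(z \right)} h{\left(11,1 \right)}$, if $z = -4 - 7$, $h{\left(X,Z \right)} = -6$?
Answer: $-72600$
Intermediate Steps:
$z = -11$ ($z = -4 - 7 = -11$)
$p{\left(G \right)} = \left(G + G^{2}\right)^{2}$ ($p{\left(G \right)} = \left(G^{2} + G\right)^{2} = \left(G + G^{2}\right)^{2}$)
$p{\left(z \right)} h{\left(11,1 \right)} = \left(-11\right)^{2} \left(1 - 11\right)^{2} \left(-6\right) = 121 \left(-10\right)^{2} \left(-6\right) = 121 \cdot 100 \left(-6\right) = 12100 \left(-6\right) = -72600$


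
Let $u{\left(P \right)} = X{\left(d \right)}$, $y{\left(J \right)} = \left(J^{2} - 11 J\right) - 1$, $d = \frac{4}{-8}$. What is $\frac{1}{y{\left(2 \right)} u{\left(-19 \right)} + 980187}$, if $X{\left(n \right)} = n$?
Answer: $\frac{2}{1960393} \approx 1.0202 \cdot 10^{-6}$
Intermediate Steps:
$d = - \frac{1}{2}$ ($d = 4 \left(- \frac{1}{8}\right) = - \frac{1}{2} \approx -0.5$)
$y{\left(J \right)} = -1 + J^{2} - 11 J$
$u{\left(P \right)} = - \frac{1}{2}$
$\frac{1}{y{\left(2 \right)} u{\left(-19 \right)} + 980187} = \frac{1}{\left(-1 + 2^{2} - 22\right) \left(- \frac{1}{2}\right) + 980187} = \frac{1}{\left(-1 + 4 - 22\right) \left(- \frac{1}{2}\right) + 980187} = \frac{1}{\left(-19\right) \left(- \frac{1}{2}\right) + 980187} = \frac{1}{\frac{19}{2} + 980187} = \frac{1}{\frac{1960393}{2}} = \frac{2}{1960393}$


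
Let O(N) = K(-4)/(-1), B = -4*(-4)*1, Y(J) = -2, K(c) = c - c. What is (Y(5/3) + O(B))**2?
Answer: 4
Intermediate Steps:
K(c) = 0
B = 16 (B = 16*1 = 16)
O(N) = 0 (O(N) = 0/(-1) = 0*(-1) = 0)
(Y(5/3) + O(B))**2 = (-2 + 0)**2 = (-2)**2 = 4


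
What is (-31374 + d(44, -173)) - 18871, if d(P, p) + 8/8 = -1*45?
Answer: -50291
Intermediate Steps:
d(P, p) = -46 (d(P, p) = -1 - 1*45 = -1 - 45 = -46)
(-31374 + d(44, -173)) - 18871 = (-31374 - 46) - 18871 = -31420 - 18871 = -50291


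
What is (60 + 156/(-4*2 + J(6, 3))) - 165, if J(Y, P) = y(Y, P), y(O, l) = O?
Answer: -183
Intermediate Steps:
J(Y, P) = Y
(60 + 156/(-4*2 + J(6, 3))) - 165 = (60 + 156/(-4*2 + 6)) - 165 = (60 + 156/(-8 + 6)) - 165 = (60 + 156/(-2)) - 165 = (60 + 156*(-½)) - 165 = (60 - 78) - 165 = -18 - 165 = -183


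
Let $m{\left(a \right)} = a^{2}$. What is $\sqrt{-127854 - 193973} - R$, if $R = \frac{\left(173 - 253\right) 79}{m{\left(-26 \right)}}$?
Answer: $\frac{1580}{169} + i \sqrt{321827} \approx 9.3491 + 567.3 i$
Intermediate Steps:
$R = - \frac{1580}{169}$ ($R = \frac{\left(173 - 253\right) 79}{\left(-26\right)^{2}} = \frac{\left(-80\right) 79}{676} = \left(-6320\right) \frac{1}{676} = - \frac{1580}{169} \approx -9.3491$)
$\sqrt{-127854 - 193973} - R = \sqrt{-127854 - 193973} - - \frac{1580}{169} = \sqrt{-321827} + \frac{1580}{169} = i \sqrt{321827} + \frac{1580}{169} = \frac{1580}{169} + i \sqrt{321827}$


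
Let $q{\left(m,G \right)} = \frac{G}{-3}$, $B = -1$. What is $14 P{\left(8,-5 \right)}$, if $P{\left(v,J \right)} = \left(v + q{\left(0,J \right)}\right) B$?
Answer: $- \frac{406}{3} \approx -135.33$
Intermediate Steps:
$q{\left(m,G \right)} = - \frac{G}{3}$ ($q{\left(m,G \right)} = G \left(- \frac{1}{3}\right) = - \frac{G}{3}$)
$P{\left(v,J \right)} = - v + \frac{J}{3}$ ($P{\left(v,J \right)} = \left(v - \frac{J}{3}\right) \left(-1\right) = - v + \frac{J}{3}$)
$14 P{\left(8,-5 \right)} = 14 \left(\left(-1\right) 8 + \frac{1}{3} \left(-5\right)\right) = 14 \left(-8 - \frac{5}{3}\right) = 14 \left(- \frac{29}{3}\right) = - \frac{406}{3}$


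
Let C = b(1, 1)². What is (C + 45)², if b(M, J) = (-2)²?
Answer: 3721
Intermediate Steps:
b(M, J) = 4
C = 16 (C = 4² = 16)
(C + 45)² = (16 + 45)² = 61² = 3721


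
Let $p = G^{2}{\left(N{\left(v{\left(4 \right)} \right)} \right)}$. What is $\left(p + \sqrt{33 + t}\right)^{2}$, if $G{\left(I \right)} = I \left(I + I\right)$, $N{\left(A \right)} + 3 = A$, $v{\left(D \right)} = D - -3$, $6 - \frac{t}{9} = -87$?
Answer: $\left(1024 + \sqrt{870}\right)^{2} \approx 1.1099 \cdot 10^{6}$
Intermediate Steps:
$t = 837$ ($t = 54 - -783 = 54 + 783 = 837$)
$v{\left(D \right)} = 3 + D$ ($v{\left(D \right)} = D + 3 = 3 + D$)
$N{\left(A \right)} = -3 + A$
$G{\left(I \right)} = 2 I^{2}$ ($G{\left(I \right)} = I 2 I = 2 I^{2}$)
$p = 1024$ ($p = \left(2 \left(-3 + \left(3 + 4\right)\right)^{2}\right)^{2} = \left(2 \left(-3 + 7\right)^{2}\right)^{2} = \left(2 \cdot 4^{2}\right)^{2} = \left(2 \cdot 16\right)^{2} = 32^{2} = 1024$)
$\left(p + \sqrt{33 + t}\right)^{2} = \left(1024 + \sqrt{33 + 837}\right)^{2} = \left(1024 + \sqrt{870}\right)^{2}$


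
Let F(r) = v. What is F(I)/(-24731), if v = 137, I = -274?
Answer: -137/24731 ≈ -0.0055396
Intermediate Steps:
F(r) = 137
F(I)/(-24731) = 137/(-24731) = 137*(-1/24731) = -137/24731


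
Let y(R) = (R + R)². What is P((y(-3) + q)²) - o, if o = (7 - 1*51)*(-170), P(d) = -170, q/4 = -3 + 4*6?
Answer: -7650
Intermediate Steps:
q = 84 (q = 4*(-3 + 4*6) = 4*(-3 + 24) = 4*21 = 84)
y(R) = 4*R² (y(R) = (2*R)² = 4*R²)
o = 7480 (o = (7 - 51)*(-170) = -44*(-170) = 7480)
P((y(-3) + q)²) - o = -170 - 1*7480 = -170 - 7480 = -7650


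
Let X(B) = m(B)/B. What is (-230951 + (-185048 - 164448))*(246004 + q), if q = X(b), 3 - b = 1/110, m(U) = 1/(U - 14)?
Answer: -8127307413017496/56917 ≈ -1.4279e+11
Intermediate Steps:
m(U) = 1/(-14 + U)
b = 329/110 (b = 3 - 1/110 = 329/110 ≈ 2.9909)
X(B) = 1/(B*(-14 + B)) (X(B) = 1/((-14 + B)*B) = 1/(B*(-14 + B)))
q = -12100/398419 (q = 1/((329/110)*(-14 + 329/110)) = 110/(329*(-1211/110)) = (110/329)*(-110/1211) = -12100/398419 ≈ -0.030370)
(-230951 + (-185048 - 164448))*(246004 + q) = (-230951 + (-185048 - 164448))*(246004 - 12100/398419) = (-230951 - 349496)*(98012655576/398419) = -580447*98012655576/398419 = -8127307413017496/56917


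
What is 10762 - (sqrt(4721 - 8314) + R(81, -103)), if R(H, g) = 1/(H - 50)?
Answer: 333621/31 - I*sqrt(3593) ≈ 10762.0 - 59.942*I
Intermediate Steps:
R(H, g) = 1/(-50 + H)
10762 - (sqrt(4721 - 8314) + R(81, -103)) = 10762 - (sqrt(4721 - 8314) + 1/(-50 + 81)) = 10762 - (sqrt(-3593) + 1/31) = 10762 - (I*sqrt(3593) + 1/31) = 10762 - (1/31 + I*sqrt(3593)) = 10762 + (-1/31 - I*sqrt(3593)) = 333621/31 - I*sqrt(3593)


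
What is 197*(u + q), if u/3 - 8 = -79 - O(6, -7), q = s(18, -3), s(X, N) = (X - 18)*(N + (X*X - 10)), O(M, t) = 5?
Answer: -44916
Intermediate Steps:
s(X, N) = (-18 + X)*(-10 + N + X**2) (s(X, N) = (-18 + X)*(N + (X**2 - 10)) = (-18 + X)*(N + (-10 + X**2)) = (-18 + X)*(-10 + N + X**2))
q = 0 (q = 180 + 18**3 - 18*(-3) - 18*18**2 - 10*18 - 3*18 = 180 + 5832 + 54 - 18*324 - 180 - 54 = 180 + 5832 + 54 - 5832 - 180 - 54 = 0)
u = -228 (u = 24 + 3*(-79 - 1*5) = 24 + 3*(-79 - 5) = 24 + 3*(-84) = 24 - 252 = -228)
197*(u + q) = 197*(-228 + 0) = 197*(-228) = -44916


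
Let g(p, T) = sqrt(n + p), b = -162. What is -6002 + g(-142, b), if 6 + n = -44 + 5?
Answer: -6002 + I*sqrt(187) ≈ -6002.0 + 13.675*I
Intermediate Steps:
n = -45 (n = -6 + (-44 + 5) = -6 - 39 = -45)
g(p, T) = sqrt(-45 + p)
-6002 + g(-142, b) = -6002 + sqrt(-45 - 142) = -6002 + sqrt(-187) = -6002 + I*sqrt(187)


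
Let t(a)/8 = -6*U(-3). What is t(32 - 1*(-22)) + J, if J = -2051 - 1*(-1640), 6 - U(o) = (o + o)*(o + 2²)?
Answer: -987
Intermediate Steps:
U(o) = 6 - 2*o*(4 + o) (U(o) = 6 - (o + o)*(o + 2²) = 6 - 2*o*(o + 4) = 6 - 2*o*(4 + o))
t(a) = -576 (t(a) = 8*(-6*(6 - 8*(-3) - 2*(-3)²)) = 8*(-6*(6 + 24 - 2*9)) = 8*(-6*(6 + 24 - 18)) = 8*(-6*12) = 8*(-72) = -576)
J = -411 (J = -2051 + 1640 = -411)
t(32 - 1*(-22)) + J = -576 - 411 = -987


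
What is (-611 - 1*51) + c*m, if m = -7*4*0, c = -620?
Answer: -662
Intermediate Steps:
m = 0 (m = -28*0 = 0)
(-611 - 1*51) + c*m = (-611 - 1*51) - 620*0 = (-611 - 51) + 0 = -662 + 0 = -662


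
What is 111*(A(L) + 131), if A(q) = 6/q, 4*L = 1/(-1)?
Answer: 11877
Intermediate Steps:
L = -¼ (L = (¼)/(-1) = (¼)*(-1) = -¼ ≈ -0.25000)
111*(A(L) + 131) = 111*(6/(-¼) + 131) = 111*(6*(-4) + 131) = 111*(-24 + 131) = 111*107 = 11877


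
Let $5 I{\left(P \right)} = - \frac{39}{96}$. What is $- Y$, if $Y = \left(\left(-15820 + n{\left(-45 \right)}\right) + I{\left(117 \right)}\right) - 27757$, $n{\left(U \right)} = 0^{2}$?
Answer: $\frac{6972333}{160} \approx 43577.0$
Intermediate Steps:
$n{\left(U \right)} = 0$
$I{\left(P \right)} = - \frac{13}{160}$ ($I{\left(P \right)} = \frac{\left(-39\right) \frac{1}{96}}{5} = \frac{1}{5} \left(- \frac{13}{32}\right) = - \frac{13}{160}$)
$Y = - \frac{6972333}{160}$ ($Y = \left(\left(-15820 + 0\right) - \frac{13}{160}\right) - 27757 = \left(-15820 - \frac{13}{160}\right) - 27757 = - \frac{2531213}{160} - 27757 = - \frac{6972333}{160} \approx -43577.0$)
$- Y = \left(-1\right) \left(- \frac{6972333}{160}\right) = \frac{6972333}{160}$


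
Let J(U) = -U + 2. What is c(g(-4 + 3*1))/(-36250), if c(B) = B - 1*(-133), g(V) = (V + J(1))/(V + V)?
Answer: -133/36250 ≈ -0.0036690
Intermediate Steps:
J(U) = 2 - U
g(V) = (1 + V)/(2*V) (g(V) = (V + (2 - 1*1))/(V + V) = (V + (2 - 1))/((2*V)) = (V + 1)*(1/(2*V)) = (1 + V)*(1/(2*V)) = (1 + V)/(2*V))
c(B) = 133 + B (c(B) = B + 133 = 133 + B)
c(g(-4 + 3*1))/(-36250) = (133 + (1 + (-4 + 3*1))/(2*(-4 + 3*1)))/(-36250) = (133 + (1 + (-4 + 3))/(2*(-4 + 3)))*(-1/36250) = (133 + (½)*(1 - 1)/(-1))*(-1/36250) = (133 + (½)*(-1)*0)*(-1/36250) = (133 + 0)*(-1/36250) = 133*(-1/36250) = -133/36250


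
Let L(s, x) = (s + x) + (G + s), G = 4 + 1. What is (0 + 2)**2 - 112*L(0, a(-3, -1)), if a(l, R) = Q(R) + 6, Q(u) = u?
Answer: -1116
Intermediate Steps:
G = 5
a(l, R) = 6 + R (a(l, R) = R + 6 = 6 + R)
L(s, x) = 5 + x + 2*s (L(s, x) = (s + x) + (5 + s) = 5 + x + 2*s)
(0 + 2)**2 - 112*L(0, a(-3, -1)) = (0 + 2)**2 - 112*(5 + (6 - 1) + 2*0) = 2**2 - 112*(5 + 5 + 0) = 4 - 112*10 = 4 - 1120 = -1116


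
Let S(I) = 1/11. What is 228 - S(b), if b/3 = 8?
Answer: 2507/11 ≈ 227.91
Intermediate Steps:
b = 24 (b = 3*8 = 24)
S(I) = 1/11
228 - S(b) = 228 - 1*1/11 = 228 - 1/11 = 2507/11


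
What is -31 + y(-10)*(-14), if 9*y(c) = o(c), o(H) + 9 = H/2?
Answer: -83/9 ≈ -9.2222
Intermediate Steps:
o(H) = -9 + H/2
y(c) = -1 + c/18 (y(c) = (-9 + c/2)/9 = -1 + c/18)
-31 + y(-10)*(-14) = -31 + (-1 + (1/18)*(-10))*(-14) = -31 + (-1 - 5/9)*(-14) = -31 - 14/9*(-14) = -31 + 196/9 = -83/9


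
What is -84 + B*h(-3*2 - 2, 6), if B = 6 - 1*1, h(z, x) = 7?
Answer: -49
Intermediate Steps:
B = 5 (B = 6 - 1 = 5)
-84 + B*h(-3*2 - 2, 6) = -84 + 5*7 = -84 + 35 = -49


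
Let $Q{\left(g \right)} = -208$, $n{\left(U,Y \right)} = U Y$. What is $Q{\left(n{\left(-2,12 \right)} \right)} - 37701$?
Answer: $-37909$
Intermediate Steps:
$Q{\left(n{\left(-2,12 \right)} \right)} - 37701 = -208 - 37701 = -37909$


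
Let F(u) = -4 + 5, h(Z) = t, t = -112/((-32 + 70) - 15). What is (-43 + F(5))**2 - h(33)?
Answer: 40684/23 ≈ 1768.9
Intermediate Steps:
t = -112/23 (t = -112/(38 - 15) = -112/23 ≈ -4.8696)
h(Z) = -112/23
F(u) = 1
(-43 + F(5))**2 - h(33) = (-43 + 1)**2 - 1*(-112/23) = (-42)**2 + 112/23 = 1764 + 112/23 = 40684/23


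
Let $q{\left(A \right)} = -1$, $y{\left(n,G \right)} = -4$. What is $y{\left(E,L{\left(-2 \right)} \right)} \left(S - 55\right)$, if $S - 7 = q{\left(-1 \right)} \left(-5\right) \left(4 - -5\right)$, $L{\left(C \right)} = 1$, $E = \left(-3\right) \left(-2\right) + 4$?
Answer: $12$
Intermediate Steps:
$E = 10$ ($E = 6 + 4 = 10$)
$S = 52$ ($S = 7 + \left(-1\right) \left(-5\right) \left(4 - -5\right) = 7 + 5 \left(4 + 5\right) = 7 + 5 \cdot 9 = 7 + 45 = 52$)
$y{\left(E,L{\left(-2 \right)} \right)} \left(S - 55\right) = - 4 \left(52 - 55\right) = \left(-4\right) \left(-3\right) = 12$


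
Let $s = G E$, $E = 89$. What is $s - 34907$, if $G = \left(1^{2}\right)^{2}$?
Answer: $-34818$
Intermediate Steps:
$G = 1$ ($G = 1^{2} = 1$)
$s = 89$ ($s = 1 \cdot 89 = 89$)
$s - 34907 = 89 - 34907 = -34818$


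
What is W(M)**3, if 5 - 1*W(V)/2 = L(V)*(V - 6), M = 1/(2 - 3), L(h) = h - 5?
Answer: -405224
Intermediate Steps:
L(h) = -5 + h
M = -1 (M = 1/(-1) = -1)
W(V) = 10 - 2*(-6 + V)*(-5 + V) (W(V) = 10 - 2*(-5 + V)*(V - 6) = 10 - 2*(-5 + V)*(-6 + V) = 10 - 2*(-6 + V)*(-5 + V))
W(M)**3 = (-50 - 2*(-1)**2 + 22*(-1))**3 = (-50 - 2*1 - 22)**3 = (-50 - 2 - 22)**3 = (-74)**3 = -405224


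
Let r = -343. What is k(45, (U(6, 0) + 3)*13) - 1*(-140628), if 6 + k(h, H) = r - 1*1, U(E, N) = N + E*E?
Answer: 140278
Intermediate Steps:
U(E, N) = N + E**2
k(h, H) = -350 (k(h, H) = -6 + (-343 - 1*1) = -6 + (-343 - 1) = -6 - 344 = -350)
k(45, (U(6, 0) + 3)*13) - 1*(-140628) = -350 - 1*(-140628) = -350 + 140628 = 140278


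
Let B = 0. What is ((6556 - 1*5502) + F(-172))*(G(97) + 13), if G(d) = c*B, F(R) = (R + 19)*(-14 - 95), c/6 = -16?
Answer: 230503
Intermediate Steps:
c = -96 (c = 6*(-16) = -96)
F(R) = -2071 - 109*R (F(R) = (19 + R)*(-109) = -2071 - 109*R)
G(d) = 0 (G(d) = -96*0 = 0)
((6556 - 1*5502) + F(-172))*(G(97) + 13) = ((6556 - 1*5502) + (-2071 - 109*(-172)))*(0 + 13) = ((6556 - 5502) + (-2071 + 18748))*13 = (1054 + 16677)*13 = 17731*13 = 230503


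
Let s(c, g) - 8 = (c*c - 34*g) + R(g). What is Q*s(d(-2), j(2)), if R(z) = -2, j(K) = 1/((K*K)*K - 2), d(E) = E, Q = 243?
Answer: 1053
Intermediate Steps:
j(K) = 1/(-2 + K³) (j(K) = 1/(K²*K - 2) = 1/(K³ - 2) = 1/(-2 + K³))
s(c, g) = 6 + c² - 34*g (s(c, g) = 8 + ((c*c - 34*g) - 2) = 8 + ((c² - 34*g) - 2) = 8 + (-2 + c² - 34*g) = 6 + c² - 34*g)
Q*s(d(-2), j(2)) = 243*(6 + (-2)² - 34/(-2 + 2³)) = 243*(6 + 4 - 34/(-2 + 8)) = 243*(6 + 4 - 34/6) = 243*(6 + 4 - 34*⅙) = 243*(6 + 4 - 17/3) = 243*(13/3) = 1053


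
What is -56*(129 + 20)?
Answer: -8344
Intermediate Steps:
-56*(129 + 20) = -56*149 = -8344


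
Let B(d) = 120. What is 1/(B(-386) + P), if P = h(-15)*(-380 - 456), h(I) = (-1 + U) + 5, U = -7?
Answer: 1/2628 ≈ 0.00038052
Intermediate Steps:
h(I) = -3 (h(I) = (-1 - 7) + 5 = -8 + 5 = -3)
P = 2508 (P = -3*(-380 - 456) = -3*(-836) = 2508)
1/(B(-386) + P) = 1/(120 + 2508) = 1/2628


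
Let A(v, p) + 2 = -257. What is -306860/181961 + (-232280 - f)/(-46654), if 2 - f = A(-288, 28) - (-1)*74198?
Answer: 14496004183/8489208494 ≈ 1.7076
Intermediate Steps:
A(v, p) = -259 (A(v, p) = -2 - 257 = -259)
f = -73937 (f = 2 - (-259 - (-1)*74198) = 2 - (-259 - 1*(-74198)) = 2 - (-259 + 74198) = 2 - 1*73939 = 2 - 73939 = -73937)
-306860/181961 + (-232280 - f)/(-46654) = -306860/181961 + (-232280 - 1*(-73937))/(-46654) = -306860*1/181961 + (-232280 + 73937)*(-1/46654) = -306860/181961 - 158343*(-1/46654) = -306860/181961 + 158343/46654 = 14496004183/8489208494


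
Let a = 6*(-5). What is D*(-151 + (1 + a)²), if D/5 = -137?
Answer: -472650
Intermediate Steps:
D = -685 (D = 5*(-137) = -685)
a = -30
D*(-151 + (1 + a)²) = -685*(-151 + (1 - 30)²) = -685*(-151 + (-29)²) = -685*(-151 + 841) = -685*690 = -472650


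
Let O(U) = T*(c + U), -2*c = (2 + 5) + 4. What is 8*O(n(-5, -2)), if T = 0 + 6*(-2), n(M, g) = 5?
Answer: 48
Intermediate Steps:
c = -11/2 (c = -((2 + 5) + 4)/2 = -(7 + 4)/2 = -½*11 = -11/2 ≈ -5.5000)
T = -12 (T = 0 - 12 = -12)
O(U) = 66 - 12*U (O(U) = -12*(-11/2 + U) = 66 - 12*U)
8*O(n(-5, -2)) = 8*(66 - 12*5) = 8*(66 - 60) = 8*6 = 48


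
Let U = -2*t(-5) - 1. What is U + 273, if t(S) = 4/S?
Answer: 1368/5 ≈ 273.60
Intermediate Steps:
U = 3/5 (U = -8/(-5) - 1 = -8*(-1)/5 - 1 = -2*(-4/5) - 1 = 8/5 - 1 = 3/5 ≈ 0.60000)
U + 273 = 3/5 + 273 = 1368/5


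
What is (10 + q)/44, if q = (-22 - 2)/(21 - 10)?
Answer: 43/242 ≈ 0.17769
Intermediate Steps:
q = -24/11 ≈ -2.1818
(10 + q)/44 = (10 - 24/11)/44 = (86/11)*(1/44) = 43/242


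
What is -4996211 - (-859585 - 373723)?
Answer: -3762903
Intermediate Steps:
-4996211 - (-859585 - 373723) = -4996211 - 1*(-1233308) = -4996211 + 1233308 = -3762903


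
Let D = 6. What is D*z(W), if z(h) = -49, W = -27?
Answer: -294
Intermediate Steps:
D*z(W) = 6*(-49) = -294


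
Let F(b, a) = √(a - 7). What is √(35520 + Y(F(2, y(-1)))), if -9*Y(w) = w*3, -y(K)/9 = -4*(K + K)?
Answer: √(319680 - 3*I*√79)/3 ≈ 188.47 - 0.0078601*I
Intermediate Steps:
y(K) = 72*K (y(K) = -(-36)*(K + K) = -(-36)*2*K = -(-72)*K = 72*K)
F(b, a) = √(-7 + a)
Y(w) = -w/3 (Y(w) = -w*3/9 = -w/3)
√(35520 + Y(F(2, y(-1)))) = √(35520 - √(-7 + 72*(-1))/3) = √(35520 - √(-7 - 72)/3) = √(35520 - I*√79/3)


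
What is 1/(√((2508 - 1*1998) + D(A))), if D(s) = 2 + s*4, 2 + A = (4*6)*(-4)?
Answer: √30/60 ≈ 0.091287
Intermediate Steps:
A = -98 (A = -2 + (4*6)*(-4) = -2 + 24*(-4) = -2 - 96 = -98)
D(s) = 2 + 4*s
1/(√((2508 - 1*1998) + D(A))) = 1/(√((2508 - 1*1998) + (2 + 4*(-98)))) = 1/(√((2508 - 1998) + (2 - 392))) = 1/(√(510 - 390)) = 1/(√120) = 1/(2*√30) = √30/60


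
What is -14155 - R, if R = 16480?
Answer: -30635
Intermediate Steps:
-14155 - R = -14155 - 1*16480 = -14155 - 16480 = -30635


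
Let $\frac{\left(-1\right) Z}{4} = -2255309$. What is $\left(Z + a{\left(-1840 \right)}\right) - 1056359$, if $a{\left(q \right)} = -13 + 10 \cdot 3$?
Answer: $7964894$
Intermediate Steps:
$Z = 9021236$ ($Z = \left(-4\right) \left(-2255309\right) = 9021236$)
$a{\left(q \right)} = 17$ ($a{\left(q \right)} = -13 + 30 = 17$)
$\left(Z + a{\left(-1840 \right)}\right) - 1056359 = \left(9021236 + 17\right) - 1056359 = 9021253 - 1056359 = 7964894$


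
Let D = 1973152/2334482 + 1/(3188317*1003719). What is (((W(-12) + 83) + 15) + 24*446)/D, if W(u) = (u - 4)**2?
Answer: 41305773538156499252694/3157215210437376889 ≈ 13083.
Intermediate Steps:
W(u) = (-4 + u)**2
D = 3157215210437376889/3735374709545713443 (D = 1973152*(1/2334482) + (1/3188317)*(1/1003719) = 986576/1167241 + 1/3200174350923 = 3157215210437376889/3735374709545713443 ≈ 0.84522)
(((W(-12) + 83) + 15) + 24*446)/D = ((((-4 - 12)**2 + 83) + 15) + 24*446)/(3157215210437376889/3735374709545713443) = ((((-16)**2 + 83) + 15) + 10704)*(3735374709545713443/3157215210437376889) = (((256 + 83) + 15) + 10704)*(3735374709545713443/3157215210437376889) = ((339 + 15) + 10704)*(3735374709545713443/3157215210437376889) = (354 + 10704)*(3735374709545713443/3157215210437376889) = 11058*(3735374709545713443/3157215210437376889) = 41305773538156499252694/3157215210437376889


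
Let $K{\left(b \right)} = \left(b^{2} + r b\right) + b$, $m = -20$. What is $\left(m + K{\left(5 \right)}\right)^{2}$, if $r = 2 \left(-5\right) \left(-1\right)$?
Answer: $3600$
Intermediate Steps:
$r = 10$ ($r = \left(-10\right) \left(-1\right) = 10$)
$K{\left(b \right)} = b^{2} + 11 b$ ($K{\left(b \right)} = \left(b^{2} + 10 b\right) + b = b^{2} + 11 b$)
$\left(m + K{\left(5 \right)}\right)^{2} = \left(-20 + 5 \left(11 + 5\right)\right)^{2} = \left(-20 + 5 \cdot 16\right)^{2} = \left(-20 + 80\right)^{2} = 60^{2} = 3600$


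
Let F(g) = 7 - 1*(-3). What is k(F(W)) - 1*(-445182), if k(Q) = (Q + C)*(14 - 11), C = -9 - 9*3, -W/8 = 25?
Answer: 445104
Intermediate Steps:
W = -200 (W = -8*25 = -200)
C = -36 (C = -9 - 27 = -36)
F(g) = 10 (F(g) = 7 + 3 = 10)
k(Q) = -108 + 3*Q (k(Q) = (Q - 36)*(14 - 11) = (-36 + Q)*3 = -108 + 3*Q)
k(F(W)) - 1*(-445182) = (-108 + 3*10) - 1*(-445182) = (-108 + 30) + 445182 = -78 + 445182 = 445104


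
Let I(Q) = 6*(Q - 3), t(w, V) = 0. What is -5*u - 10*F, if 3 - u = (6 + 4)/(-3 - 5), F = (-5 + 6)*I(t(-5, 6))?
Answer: 635/4 ≈ 158.75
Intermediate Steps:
I(Q) = -18 + 6*Q (I(Q) = 6*(-3 + Q) = -18 + 6*Q)
F = -18 (F = (-5 + 6)*(-18 + 6*0) = 1*(-18 + 0) = 1*(-18) = -18)
u = 17/4 (u = 3 - (6 + 4)/(-3 - 5) = 3 - 10/(-8) = 3 - 10*(-1)/8 = 3 - 1*(-5/4) = 3 + 5/4 = 17/4 ≈ 4.2500)
-5*u - 10*F = -5*17/4 - 10*(-18) = -85/4 + 180 = 635/4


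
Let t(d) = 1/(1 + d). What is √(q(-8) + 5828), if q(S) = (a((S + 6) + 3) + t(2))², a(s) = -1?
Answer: 2*√13114/3 ≈ 76.344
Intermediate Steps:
q(S) = 4/9 (q(S) = (-1 + 1/(1 + 2))² = (-1 + 1/3)² = (-1 + ⅓)² = (-⅔)² = 4/9)
√(q(-8) + 5828) = √(4/9 + 5828) = √(52456/9) = 2*√13114/3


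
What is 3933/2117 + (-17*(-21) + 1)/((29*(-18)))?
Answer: 770/657 ≈ 1.1720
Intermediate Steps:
3933/2117 + (-17*(-21) + 1)/((29*(-18))) = 3933*(1/2117) + (357 + 1)/(-522) = 3933/2117 + 358*(-1/522) = 3933/2117 - 179/261 = 770/657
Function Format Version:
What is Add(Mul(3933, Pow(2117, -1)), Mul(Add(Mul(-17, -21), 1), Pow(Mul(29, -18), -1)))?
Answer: Rational(770, 657) ≈ 1.1720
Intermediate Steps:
Add(Mul(3933, Pow(2117, -1)), Mul(Add(Mul(-17, -21), 1), Pow(Mul(29, -18), -1))) = Add(Mul(3933, Rational(1, 2117)), Mul(Add(357, 1), Pow(-522, -1))) = Add(Rational(3933, 2117), Mul(358, Rational(-1, 522))) = Add(Rational(3933, 2117), Rational(-179, 261)) = Rational(770, 657)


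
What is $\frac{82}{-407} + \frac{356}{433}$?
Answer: $\frac{109386}{176231} \approx 0.6207$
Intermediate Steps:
$\frac{82}{-407} + \frac{356}{433} = 82 \left(- \frac{1}{407}\right) + 356 \cdot \frac{1}{433} = - \frac{82}{407} + \frac{356}{433} = \frac{109386}{176231}$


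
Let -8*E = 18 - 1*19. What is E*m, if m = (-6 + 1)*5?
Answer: -25/8 ≈ -3.1250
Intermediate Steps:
E = ⅛ (E = -(18 - 1*19)/8 = -(18 - 19)/8 = -⅛*(-1) = ⅛ ≈ 0.12500)
m = -25 (m = -5*5 = -25)
E*m = (⅛)*(-25) = -25/8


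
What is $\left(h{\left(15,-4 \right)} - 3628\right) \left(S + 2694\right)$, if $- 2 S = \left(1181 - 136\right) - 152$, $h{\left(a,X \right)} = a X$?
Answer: $-8288780$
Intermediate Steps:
$h{\left(a,X \right)} = X a$
$S = - \frac{893}{2}$ ($S = - \frac{\left(1181 - 136\right) - 152}{2} = - \frac{1045 - 152}{2} = \left(- \frac{1}{2}\right) 893 = - \frac{893}{2} \approx -446.5$)
$\left(h{\left(15,-4 \right)} - 3628\right) \left(S + 2694\right) = \left(\left(-4\right) 15 - 3628\right) \left(- \frac{893}{2} + 2694\right) = \left(-60 - 3628\right) \frac{4495}{2} = \left(-3688\right) \frac{4495}{2} = -8288780$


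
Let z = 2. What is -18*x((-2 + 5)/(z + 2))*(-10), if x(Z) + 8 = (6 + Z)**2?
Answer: 27045/4 ≈ 6761.3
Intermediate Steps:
x(Z) = -8 + (6 + Z)**2
-18*x((-2 + 5)/(z + 2))*(-10) = -18*(-8 + (6 + (-2 + 5)/(2 + 2))**2)*(-10) = -18*(-8 + (6 + 3/4)**2)*(-10) = -18*(-8 + (27/4)**2)*(-10) = -18*(-8 + 729/16)*(-10) = -18*601/16*(-10) = -5409/8*(-10) = 27045/4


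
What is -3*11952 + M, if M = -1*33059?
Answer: -68915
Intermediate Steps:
M = -33059
-3*11952 + M = -3*11952 - 33059 = -35856 - 33059 = -68915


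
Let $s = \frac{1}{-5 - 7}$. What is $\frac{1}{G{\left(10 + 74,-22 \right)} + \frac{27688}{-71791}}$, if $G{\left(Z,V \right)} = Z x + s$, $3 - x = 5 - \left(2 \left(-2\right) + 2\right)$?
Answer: $- \frac{861492}{289865359} \approx -0.002972$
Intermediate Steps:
$s = - \frac{1}{12}$ ($s = \frac{1}{-12} = - \frac{1}{12} \approx -0.083333$)
$x = -4$ ($x = 3 - \left(5 - \left(2 \left(-2\right) + 2\right)\right) = 3 - \left(5 - \left(-4 + 2\right)\right) = 3 - \left(5 - -2\right) = 3 - \left(5 + 2\right) = 3 - 7 = -4$)
$G{\left(Z,V \right)} = - \frac{1}{12} - 4 Z$ ($G{\left(Z,V \right)} = Z \left(-4\right) - \frac{1}{12} = - 4 Z - \frac{1}{12} = - \frac{1}{12} - 4 Z$)
$\frac{1}{G{\left(10 + 74,-22 \right)} + \frac{27688}{-71791}} = \frac{1}{\left(- \frac{1}{12} - 4 \left(10 + 74\right)\right) + \frac{27688}{-71791}} = \frac{1}{\left(- \frac{1}{12} - 336\right) + 27688 \left(- \frac{1}{71791}\right)} = \frac{1}{\left(- \frac{1}{12} - 336\right) - \frac{27688}{71791}} = \frac{1}{- \frac{4033}{12} - \frac{27688}{71791}} = \frac{1}{- \frac{289865359}{861492}} = - \frac{861492}{289865359}$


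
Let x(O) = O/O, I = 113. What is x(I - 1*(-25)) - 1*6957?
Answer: -6956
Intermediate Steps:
x(O) = 1
x(I - 1*(-25)) - 1*6957 = 1 - 1*6957 = 1 - 6957 = -6956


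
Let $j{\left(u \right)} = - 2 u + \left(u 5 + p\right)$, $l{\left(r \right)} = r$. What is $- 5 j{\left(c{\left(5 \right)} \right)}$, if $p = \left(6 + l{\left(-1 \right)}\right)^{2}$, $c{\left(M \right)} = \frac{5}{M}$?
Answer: $-140$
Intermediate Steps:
$p = 25$ ($p = \left(6 - 1\right)^{2} = 5^{2} = 25$)
$j{\left(u \right)} = 25 + 3 u$ ($j{\left(u \right)} = - 2 u + \left(u 5 + 25\right) = - 2 u + \left(5 u + 25\right) = - 2 u + \left(25 + 5 u\right) = 25 + 3 u$)
$- 5 j{\left(c{\left(5 \right)} \right)} = - 5 \left(25 + 3 \cdot \frac{5}{5}\right) = - 5 \left(25 + 3 \cdot 5 \cdot \frac{1}{5}\right) = - 5 \left(25 + 3 \cdot 1\right) = - 5 \left(25 + 3\right) = \left(-5\right) 28 = -140$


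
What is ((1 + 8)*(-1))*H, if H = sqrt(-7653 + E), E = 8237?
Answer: -18*sqrt(146) ≈ -217.49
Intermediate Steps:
H = 2*sqrt(146) (H = sqrt(-7653 + 8237) = sqrt(584) = 2*sqrt(146) ≈ 24.166)
((1 + 8)*(-1))*H = ((1 + 8)*(-1))*(2*sqrt(146)) = (9*(-1))*(2*sqrt(146)) = -18*sqrt(146)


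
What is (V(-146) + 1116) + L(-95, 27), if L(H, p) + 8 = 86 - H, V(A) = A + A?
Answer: 997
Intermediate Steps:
V(A) = 2*A
L(H, p) = 78 - H (L(H, p) = -8 + (86 - H) = 78 - H)
(V(-146) + 1116) + L(-95, 27) = (2*(-146) + 1116) + (78 - 1*(-95)) = (-292 + 1116) + (78 + 95) = 824 + 173 = 997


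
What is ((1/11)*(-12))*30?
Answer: -360/11 ≈ -32.727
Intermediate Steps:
((1/11)*(-12))*30 = -12/11*30 = -360/11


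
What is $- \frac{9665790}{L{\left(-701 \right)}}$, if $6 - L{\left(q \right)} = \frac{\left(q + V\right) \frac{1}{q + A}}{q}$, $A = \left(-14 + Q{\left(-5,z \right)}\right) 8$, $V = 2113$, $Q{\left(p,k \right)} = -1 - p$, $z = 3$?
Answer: $- \frac{2645918187495}{1641737} \approx -1.6117 \cdot 10^{6}$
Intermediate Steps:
$A = -80$ ($A = \left(-14 - -4\right) 8 = \left(-14 + \left(-1 + 5\right)\right) 8 = \left(-14 + 4\right) 8 = \left(-10\right) 8 = -80$)
$L{\left(q \right)} = 6 - \frac{2113 + q}{q \left(-80 + q\right)}$ ($L{\left(q \right)} = 6 - \frac{\left(q + 2113\right) \frac{1}{q - 80}}{q} = 6 - \frac{\left(2113 + q\right) \frac{1}{-80 + q}}{q} = 6 - \frac{\frac{1}{-80 + q} \left(2113 + q\right)}{q} = 6 - \frac{2113 + q}{q \left(-80 + q\right)}$)
$- \frac{9665790}{L{\left(-701 \right)}} = - \frac{9665790}{\frac{1}{-701} \frac{1}{-80 - 701} \left(-2113 - -337181 + 6 \left(-701\right)^{2}\right)} = - \frac{9665790}{\left(- \frac{1}{701}\right) \frac{1}{-781} \left(-2113 + 337181 + 6 \cdot 491401\right)} = - \frac{9665790}{\left(- \frac{1}{701}\right) \left(- \frac{1}{781}\right) \left(-2113 + 337181 + 2948406\right)} = - \frac{9665790}{\left(- \frac{1}{701}\right) \left(- \frac{1}{781}\right) 3283474} = - \frac{9665790}{\frac{3283474}{547481}} = \left(-9665790\right) \frac{547481}{3283474} = - \frac{2645918187495}{1641737}$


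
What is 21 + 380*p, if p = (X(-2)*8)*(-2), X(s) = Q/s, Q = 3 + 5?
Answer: 24341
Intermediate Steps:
Q = 8
X(s) = 8/s
p = 64 (p = ((8/(-2))*8)*(-2) = ((8*(-½))*8)*(-2) = -4*8*(-2) = -32*(-2) = 64)
21 + 380*p = 21 + 380*64 = 21 + 24320 = 24341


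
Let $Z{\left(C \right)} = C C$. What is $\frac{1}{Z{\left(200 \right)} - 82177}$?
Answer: $- \frac{1}{42177} \approx -2.371 \cdot 10^{-5}$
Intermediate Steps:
$Z{\left(C \right)} = C^{2}$
$\frac{1}{Z{\left(200 \right)} - 82177} = \frac{1}{200^{2} - 82177} = \frac{1}{40000 - 82177} = \frac{1}{-42177} = - \frac{1}{42177}$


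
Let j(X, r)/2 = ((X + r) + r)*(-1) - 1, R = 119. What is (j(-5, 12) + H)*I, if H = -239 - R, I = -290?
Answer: 115420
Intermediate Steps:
H = -358 (H = -239 - 1*119 = -239 - 119 = -358)
j(X, r) = -2 - 4*r - 2*X (j(X, r) = 2*(((X + r) + r)*(-1) - 1) = 2*((X + 2*r)*(-1) - 1) = 2*((-X - 2*r) - 1) = 2*(-1 - X - 2*r) = -2 - 4*r - 2*X)
(j(-5, 12) + H)*I = ((-2 - 4*12 - 2*(-5)) - 358)*(-290) = ((-2 - 48 + 10) - 358)*(-290) = (-40 - 358)*(-290) = -398*(-290) = 115420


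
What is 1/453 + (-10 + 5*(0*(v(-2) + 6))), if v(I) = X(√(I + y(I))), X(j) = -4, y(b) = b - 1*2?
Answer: -4529/453 ≈ -9.9978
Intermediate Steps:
y(b) = -2 + b (y(b) = b - 2 = -2 + b)
v(I) = -4
1/453 + (-10 + 5*(0*(v(-2) + 6))) = 1/453 + (-10 + 5*(0*(-4 + 6))) = 1/453 + (-10 + 5*(0*2)) = 1/453 + (-10 + 5*0) = 1/453 + (-10 + 0) = 1/453 - 10 = -4529/453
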